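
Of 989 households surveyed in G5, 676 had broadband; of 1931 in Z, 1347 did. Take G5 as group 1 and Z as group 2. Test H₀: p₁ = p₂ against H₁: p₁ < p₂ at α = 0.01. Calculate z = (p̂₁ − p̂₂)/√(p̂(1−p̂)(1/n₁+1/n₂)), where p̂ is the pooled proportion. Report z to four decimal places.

p̂₁ = 676/989 ≈ 0.683519, p̂₂ = 1347/1931 ≈ 0.697566.
Pooled p̂ = (676+1347)/(989+1931) = 2023/2920 = 0.692808.
SE = √(0.212825 × 0.00152899) = 0.018039.
z = (0.683519 − 0.697566)/0.018039 = -0.014047/0.018039 = -0.7787.
p-value = P(Z < -0.779) ≈ 0.2181. With α = 0.01, fail to reject H₀.

z = -0.7787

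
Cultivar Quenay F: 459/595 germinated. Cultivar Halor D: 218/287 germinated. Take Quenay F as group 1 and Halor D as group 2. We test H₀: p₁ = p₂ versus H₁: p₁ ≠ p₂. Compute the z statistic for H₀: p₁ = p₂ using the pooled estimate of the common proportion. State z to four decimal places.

p̂₁ = 459/595 ≈ 0.771429, p̂₂ = 218/287 ≈ 0.759582.
Pooled p̂ = (459+218)/(595+287) = 677/882 = 0.767574.
SE = √(p̂(1−p̂)(1/n₁+1/n₂)) = √(0.767574·0.232426·0.00516499) = √(0.000921457) = 0.030356.
z = (0.771429 − 0.759582)/0.030356 = 0.011847/0.030356 = 0.3903.
p-value = 2·P(Z > 0.390) ≈ 0.6963.

z = 0.3903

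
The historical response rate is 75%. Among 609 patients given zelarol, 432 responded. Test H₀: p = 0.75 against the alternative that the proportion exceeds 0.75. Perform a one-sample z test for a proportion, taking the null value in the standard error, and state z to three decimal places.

z = -2.316

p̂ = 432/609 = 0.70936.
SE = √(p₀(1−p₀)/n) = √(0.1875/609) = 0.01755.
z = (0.70936 − 0.75)/0.01755 = -0.04064/0.01755 = -2.316.
p-value = P(Z > -2.316) ≈ 0.9897.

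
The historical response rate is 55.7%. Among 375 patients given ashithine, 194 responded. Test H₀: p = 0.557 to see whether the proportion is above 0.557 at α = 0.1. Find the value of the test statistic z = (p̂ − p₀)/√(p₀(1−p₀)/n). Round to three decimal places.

z = -1.546

p̂ = 194/375 ≈ 0.517333.
SE = √(p₀(1−p₀)/n) = √(0.24675/375) = 0.025652.
z = (0.517333 − 0.557)/0.025652 = -0.039667/0.025652 = -1.546.
p-value = P(Z > -1.546) ≈ 0.9390, so at α = 0.1 we fail to reject H₀.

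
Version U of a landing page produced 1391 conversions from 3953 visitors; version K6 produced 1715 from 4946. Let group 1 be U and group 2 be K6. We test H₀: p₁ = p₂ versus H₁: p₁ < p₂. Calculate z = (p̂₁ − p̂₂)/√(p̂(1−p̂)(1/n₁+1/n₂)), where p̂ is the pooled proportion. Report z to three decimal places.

p̂₁ = 1391/3953 ≈ 0.35188, p̂₂ = 1715/4946 ≈ 0.34674.
Pooled p̂ = (1391+1715)/(3953+4946) = 3106/8899 = 0.34903.
SE = √(0.227207 × 0.000455156) = 0.01017.
z = (0.35188 − 0.34674)/0.01017 = 0.00514/0.01017 = 0.505.

z = 0.505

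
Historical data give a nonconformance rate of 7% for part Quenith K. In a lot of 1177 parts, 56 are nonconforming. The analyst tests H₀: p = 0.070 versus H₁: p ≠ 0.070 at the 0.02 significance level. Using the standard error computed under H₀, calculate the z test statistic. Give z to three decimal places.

p̂ = 56/1177 = 0.047579.
SE = √(p₀(1−p₀)/n) = √(0.0651/1177) = 0.007437.
z = (0.047579 − 0.07)/0.007437 = -0.022421/0.007437 = -3.015.
p-value = 2·P(Z > 3.015) ≈ 0.0026; since p < α = 0.02, reject H₀.

z = -3.015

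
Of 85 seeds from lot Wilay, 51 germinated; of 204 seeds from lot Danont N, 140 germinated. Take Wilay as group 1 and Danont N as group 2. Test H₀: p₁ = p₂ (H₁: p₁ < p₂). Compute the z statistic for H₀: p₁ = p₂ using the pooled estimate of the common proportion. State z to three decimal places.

p̂₁ = 51/85 ≈ 0.600000, p̂₂ = 140/204 ≈ 0.686275.
Pooled p̂ = (51+140)/(85+204) = 191/289 = 0.660900.
SE = √(p̂(1−p̂)(1/n₁+1/n₂)) = √(0.660900·0.339100·0.0166667) = √(0.00373519) = 0.061116.
z = (0.600000 − 0.686275)/0.061116 = -0.086275/0.061116 = -1.412.
p-value = P(Z < -1.412) ≈ 0.0790.

z = -1.412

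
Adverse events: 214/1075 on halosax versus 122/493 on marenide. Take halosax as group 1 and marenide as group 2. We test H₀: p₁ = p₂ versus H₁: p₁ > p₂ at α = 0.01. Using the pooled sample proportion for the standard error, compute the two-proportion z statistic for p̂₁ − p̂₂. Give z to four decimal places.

p̂₁ = 214/1075 = 0.199070, p̂₂ = 122/493 = 0.247465.
Pooled p̂ = (214+122)/(1075+493) = 336/1568 = 0.214286.
SE = √(0.168367 × 0.00295863) = 0.022319.
z = (0.199070 − 0.247465)/0.022319 = -0.048395/0.022319 = -2.1683.
p-value = P(Z > -2.168) ≈ 0.9849, so at α = 0.01 we fail to reject H₀.

z = -2.1683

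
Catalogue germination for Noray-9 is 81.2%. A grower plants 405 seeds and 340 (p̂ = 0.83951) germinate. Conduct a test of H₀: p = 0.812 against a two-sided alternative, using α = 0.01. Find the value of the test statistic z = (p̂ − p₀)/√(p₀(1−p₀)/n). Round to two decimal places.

z = 1.42

p̂ = 340/405 = 0.8395.
Under H₀, SE = √(0.812·0.188/405) = √(0.000376928) = 0.0194.
z = (0.8395 − 0.812)/0.0194 = 0.0275/0.0194 = 1.42.
p-value = 2·P(Z > 1.417) ≈ 0.1565, so at α = 0.01 we fail to reject H₀.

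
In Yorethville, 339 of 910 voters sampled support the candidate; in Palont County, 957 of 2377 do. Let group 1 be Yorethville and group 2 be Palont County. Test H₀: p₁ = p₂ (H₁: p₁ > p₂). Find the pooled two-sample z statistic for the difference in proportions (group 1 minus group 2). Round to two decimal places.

p̂₁ = 339/910 ≈ 0.3725, p̂₂ = 957/2377 ≈ 0.4026.
Pooled p̂ = (339+957)/(910+2377) = 1296/3287 = 0.3943.
SE = √(p̂(1−p̂)(1/n₁+1/n₂)) = √(0.3943·0.6057·0.0015196) = √(0.000362916) = 0.0191.
z = (0.3725 − 0.4026)/0.0191 = -0.0301/0.0191 = -1.58.
p-value = P(Z > -1.579) ≈ 0.9428.

z = -1.58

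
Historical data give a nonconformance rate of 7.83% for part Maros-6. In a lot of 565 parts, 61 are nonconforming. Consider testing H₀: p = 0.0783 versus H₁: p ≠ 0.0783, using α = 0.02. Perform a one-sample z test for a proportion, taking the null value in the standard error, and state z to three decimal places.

z = 2.625

p̂ = 61/565 = 0.10796.
SE = √(p₀(1−p₀)/n) = √(0.072169/565) = 0.01130.
z = (0.10796 − 0.0783)/0.01130 = 0.02966/0.01130 = 2.625.
p-value = 2·P(Z > 2.625) ≈ 0.0087. With α = 0.02, reject H₀.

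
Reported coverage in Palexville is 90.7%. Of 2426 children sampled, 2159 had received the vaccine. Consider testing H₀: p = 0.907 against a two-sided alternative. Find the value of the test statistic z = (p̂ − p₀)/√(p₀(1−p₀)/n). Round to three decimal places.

p̂ = 2159/2426 ≈ 0.889942.
SE = √(p₀(1−p₀)/n) = √(0.084351/2426) = 0.005897.
z = (0.889942 − 0.907)/0.005897 = -0.017058/0.005897 = -2.893.
p-value = 2·P(Z > 2.893) ≈ 0.0038.

z = -2.893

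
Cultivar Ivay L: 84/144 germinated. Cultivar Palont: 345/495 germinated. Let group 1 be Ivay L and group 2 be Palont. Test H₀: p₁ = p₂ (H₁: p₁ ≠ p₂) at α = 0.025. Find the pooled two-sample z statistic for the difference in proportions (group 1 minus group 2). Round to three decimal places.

z = -2.555

p̂₁ = 84/144 = 0.58333, p̂₂ = 345/495 = 0.69697.
Pooled p̂ = (84+345)/(144+495) = 429/639 = 0.67136.
SE = √(0.220635 × 0.00896465) = 0.04447.
z = (0.58333 − 0.69697)/0.04447 = -0.11364/0.04447 = -2.555.
Two-sided p-value ≈ 2·Φ(−2.555) = 0.0106, so at α = 0.025 we reject H₀.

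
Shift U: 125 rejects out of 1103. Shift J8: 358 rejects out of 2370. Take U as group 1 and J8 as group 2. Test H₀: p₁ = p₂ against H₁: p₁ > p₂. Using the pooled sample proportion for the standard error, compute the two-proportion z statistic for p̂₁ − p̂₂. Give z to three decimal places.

z = -2.991

p̂₁ = 125/1103 = 0.11333, p̂₂ = 358/2370 = 0.15105.
Pooled p̂ = (125+358)/(1103+2370) = 483/3473 = 0.13907.
SE = √(p̂(1−p̂)(1/n₁+1/n₂)) = √(0.13907·0.86093·0.00132856) = √(0.000159071) = 0.01261.
z = (0.11333 − 0.15105)/0.01261 = -0.03772/0.01261 = -2.991.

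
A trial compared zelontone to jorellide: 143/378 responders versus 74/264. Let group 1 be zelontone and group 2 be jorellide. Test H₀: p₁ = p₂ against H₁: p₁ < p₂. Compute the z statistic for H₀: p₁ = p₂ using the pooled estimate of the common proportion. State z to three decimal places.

p̂₁ = 143/378 ≈ 0.37831, p̂₂ = 74/264 ≈ 0.28030.
Pooled p̂ = (143+74)/(378+264) = 217/642 = 0.33801.
SE = √(p̂(1−p̂)(1/n₁+1/n₂)) = √(0.33801·0.66199·0.00643338) = √(0.00143952) = 0.03794.
z = (0.37831 − 0.28030)/0.03794 = 0.09801/0.03794 = 2.583.

z = 2.583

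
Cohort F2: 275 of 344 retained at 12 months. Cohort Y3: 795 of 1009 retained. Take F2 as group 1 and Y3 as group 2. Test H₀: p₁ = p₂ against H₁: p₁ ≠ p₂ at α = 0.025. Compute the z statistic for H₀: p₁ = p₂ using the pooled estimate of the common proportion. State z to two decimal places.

p̂₁ = 275/344 = 0.7994, p̂₂ = 795/1009 = 0.7879.
Pooled p̂ = (275+795)/(344+1009) = 1070/1353 = 0.7908.
SE = √(0.165415 × 0.00389806) = 0.0254.
z = (0.7994 − 0.7879)/0.0254 = 0.0115/0.0254 = 0.45.
Two-sided p-value ≈ 2·Φ(−0.453) = 0.6504; since p > α = 0.025, fail to reject H₀.

z = 0.45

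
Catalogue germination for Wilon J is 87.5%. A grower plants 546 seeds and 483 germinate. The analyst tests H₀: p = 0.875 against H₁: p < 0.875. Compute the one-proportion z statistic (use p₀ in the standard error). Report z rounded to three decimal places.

p̂ = 483/546 ≈ 0.884615.
Under H₀, SE = √(0.875·0.125/546) = √(0.000200321) = 0.014153.
z = (0.884615 − 0.875)/0.014153 = 0.009615/0.014153 = 0.679.
p-value = P(Z < 0.679) ≈ 0.7515.

z = 0.679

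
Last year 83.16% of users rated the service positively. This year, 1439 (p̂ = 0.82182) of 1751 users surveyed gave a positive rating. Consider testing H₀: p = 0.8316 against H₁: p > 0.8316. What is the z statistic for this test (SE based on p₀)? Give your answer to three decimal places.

p̂ = 1439/1751 ≈ 0.82182.
Standard error under H₀: √(0.8316×0.1684/1751) = 0.00894.
z = (0.82182 − 0.8316)/0.00894 = -0.00978/0.00894 = -1.094.

z = -1.094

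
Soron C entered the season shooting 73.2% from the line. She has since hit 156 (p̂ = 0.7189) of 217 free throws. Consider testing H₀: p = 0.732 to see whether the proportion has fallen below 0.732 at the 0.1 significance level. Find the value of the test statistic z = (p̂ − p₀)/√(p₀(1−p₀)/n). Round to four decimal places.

p̂ = 156/217 = 0.718894.
SE = √(p₀(1−p₀)/n) = √(0.19618/217) = 0.030067.
z = (0.718894 − 0.732)/0.030067 = -0.013106/0.030067 = -0.4359.
p-value = P(Z < -0.436) ≈ 0.3315; since p > α = 0.1, fail to reject H₀.

z = -0.4359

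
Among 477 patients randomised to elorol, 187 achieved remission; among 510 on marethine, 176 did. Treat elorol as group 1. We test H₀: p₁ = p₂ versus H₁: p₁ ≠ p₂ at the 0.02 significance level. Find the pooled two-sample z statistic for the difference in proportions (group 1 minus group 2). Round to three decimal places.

p̂₁ = 187/477 = 0.39203, p̂₂ = 176/510 = 0.34510.
Pooled p̂ = (187+176)/(477+510) = 363/987 = 0.36778.
SE = √(p̂(1−p̂)(1/n₁+1/n₂)) = √(0.36778·0.63222·0.00405722) = √(0.000943377) = 0.03071.
z = (0.39203 − 0.34510)/0.03071 = 0.04693/0.03071 = 1.528.
Two-sided p-value ≈ 2·Φ(−1.528) = 0.1265, so at α = 0.02 we fail to reject H₀.

z = 1.528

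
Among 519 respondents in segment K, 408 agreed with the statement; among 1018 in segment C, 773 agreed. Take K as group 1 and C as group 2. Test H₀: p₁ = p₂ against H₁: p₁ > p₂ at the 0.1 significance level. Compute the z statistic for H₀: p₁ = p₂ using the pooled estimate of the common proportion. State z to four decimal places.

p̂₁ = 408/519 ≈ 0.786127, p̂₂ = 773/1018 ≈ 0.759332.
Pooled p̂ = (408+773)/(519+1018) = 1181/1537 = 0.768380.
SE = √(p̂(1−p̂)(1/n₁+1/n₂)) = √(0.768380·0.231620·0.0029091) = √(0.000517739) = 0.022754.
z = (0.786127 − 0.759332)/0.022754 = 0.026795/0.022754 = 1.1776.
p-value = P(Z > 1.178) ≈ 0.1195. With α = 0.1, fail to reject H₀.

z = 1.1776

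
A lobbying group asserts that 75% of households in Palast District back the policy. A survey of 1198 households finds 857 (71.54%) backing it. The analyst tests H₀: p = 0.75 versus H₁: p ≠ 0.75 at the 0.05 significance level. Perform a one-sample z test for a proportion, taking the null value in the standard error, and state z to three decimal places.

z = -2.769

p̂ = 857/1198 = 0.71536.
Under H₀, SE = √(0.75·0.25/1198) = √(0.000156511) = 0.01251.
z = (0.71536 − 0.75)/0.01251 = -0.03464/0.01251 = -2.769.
p-value = 2·P(Z > 2.769) ≈ 0.0056. With α = 0.05, reject H₀.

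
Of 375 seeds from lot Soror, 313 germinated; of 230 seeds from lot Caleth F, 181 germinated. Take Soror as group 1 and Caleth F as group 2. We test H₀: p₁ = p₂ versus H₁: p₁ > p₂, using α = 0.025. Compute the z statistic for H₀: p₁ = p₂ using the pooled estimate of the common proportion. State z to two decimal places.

z = 1.47

p̂₁ = 313/375 ≈ 0.8347, p̂₂ = 181/230 ≈ 0.7870.
Pooled p̂ = (313+181)/(375+230) = 494/605 = 0.8165.
SE = √(p̂(1−p̂)(1/n₁+1/n₂)) = √(0.8165·0.1835·0.00701449) = √(0.00105084) = 0.0324.
z = (0.8347 − 0.7870)/0.0324 = 0.0477/0.0324 = 1.47.
p-value = P(Z > 1.472) ≈ 0.0705, so at α = 0.025 we fail to reject H₀.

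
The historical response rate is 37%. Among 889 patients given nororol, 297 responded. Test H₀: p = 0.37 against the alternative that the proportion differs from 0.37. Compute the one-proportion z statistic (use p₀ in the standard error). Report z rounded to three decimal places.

z = -2.218

p̂ = 297/889 = 0.334083.
SE = √(p₀(1−p₀)/n) = √(0.2331/889) = 0.016193.
z = (0.334083 − 0.37)/0.016193 = -0.035917/0.016193 = -2.218.
p-value = 2·P(Z > 2.218) ≈ 0.0265.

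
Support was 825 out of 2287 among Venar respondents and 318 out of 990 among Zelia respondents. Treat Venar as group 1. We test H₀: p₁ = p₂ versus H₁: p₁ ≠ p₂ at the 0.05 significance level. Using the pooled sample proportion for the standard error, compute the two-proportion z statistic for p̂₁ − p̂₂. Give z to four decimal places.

z = 2.1798

p̂₁ = 825/2287 ≈ 0.3607346, p̂₂ = 318/990 ≈ 0.3212121.
Pooled p̂ = (825+318)/(2287+990) = 1143/3277 = 0.3487946.
SE = √(0.227137 × 0.00144736) = 0.0181314.
z = (0.3607346 − 0.3212121)/0.0181314 = 0.0395225/0.0181314 = 2.1798.
Two-sided p-value ≈ 2·Φ(−2.180) = 0.0293. With α = 0.05, reject H₀.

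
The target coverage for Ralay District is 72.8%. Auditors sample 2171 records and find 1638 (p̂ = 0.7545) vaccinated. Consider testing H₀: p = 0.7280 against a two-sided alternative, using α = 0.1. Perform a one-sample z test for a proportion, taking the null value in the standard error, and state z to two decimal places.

p̂ = 1638/2171 = 0.75449.
Standard error under H₀: √(0.728×0.272/2171) = 0.00955.
z = (0.75449 − 0.728)/0.00955 = 0.02649/0.00955 = 2.77.
p-value = 2·P(Z > 2.774) ≈ 0.0055, so at α = 0.1 we reject H₀.

z = 2.77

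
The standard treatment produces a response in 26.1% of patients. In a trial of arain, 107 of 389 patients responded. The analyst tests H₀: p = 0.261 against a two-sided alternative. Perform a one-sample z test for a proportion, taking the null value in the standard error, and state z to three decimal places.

z = 0.632

p̂ = 107/389 = 0.275064.
Under H₀, SE = √(0.261·0.739/389) = √(0.000495833) = 0.022267.
z = (0.275064 − 0.261)/0.022267 = 0.014064/0.022267 = 0.632.
Two-sided p-value ≈ 2·Φ(−0.632) = 0.5276.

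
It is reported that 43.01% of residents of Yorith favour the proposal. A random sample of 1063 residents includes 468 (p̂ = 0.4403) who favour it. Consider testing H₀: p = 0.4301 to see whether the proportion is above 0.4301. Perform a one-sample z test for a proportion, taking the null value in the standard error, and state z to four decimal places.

p̂ = 468/1063 ≈ 0.440263.
Under H₀, SE = √(0.4301·0.5699/1063) = √(0.000230587) = 0.015185.
z = (0.440263 − 0.4301)/0.015185 = 0.010163/0.015185 = 0.6693.

z = 0.6693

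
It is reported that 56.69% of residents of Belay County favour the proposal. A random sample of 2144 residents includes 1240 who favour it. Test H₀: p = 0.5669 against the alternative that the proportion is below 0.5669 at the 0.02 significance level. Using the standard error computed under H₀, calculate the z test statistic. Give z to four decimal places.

p̂ = 1240/2144 = 0.578358.
Standard error under H₀: √(0.5669×0.4331/2144) = 0.010701.
z = (0.578358 − 0.5669)/0.010701 = 0.011458/0.010701 = 1.0707.
p-value = P(Z < 1.071) ≈ 0.8579, so at α = 0.02 we fail to reject H₀.

z = 1.0707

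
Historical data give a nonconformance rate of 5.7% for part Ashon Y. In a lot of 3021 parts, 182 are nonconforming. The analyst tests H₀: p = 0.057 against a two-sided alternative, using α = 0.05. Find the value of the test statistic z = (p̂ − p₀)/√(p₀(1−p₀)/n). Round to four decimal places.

z = 0.7693

p̂ = 182/3021 ≈ 0.060245.
Under H₀, SE = √(0.057·0.943/3021) = √(1.77925e-05) = 0.004218.
z = (0.060245 − 0.057)/0.004218 = 0.003245/0.004218 = 0.7693.
Two-sided p-value ≈ 2·Φ(−0.769) = 0.4417, so at α = 0.05 we fail to reject H₀.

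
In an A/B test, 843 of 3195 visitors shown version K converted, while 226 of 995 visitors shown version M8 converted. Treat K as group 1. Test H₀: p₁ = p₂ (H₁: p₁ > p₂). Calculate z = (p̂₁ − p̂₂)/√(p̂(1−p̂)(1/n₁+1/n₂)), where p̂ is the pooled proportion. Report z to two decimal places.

z = 2.32

p̂₁ = 843/3195 ≈ 0.2638, p̂₂ = 226/995 ≈ 0.2271.
Pooled p̂ = (843+226)/(3195+995) = 1069/4190 = 0.2551.
SE = √(0.190039 × 0.00131801) = 0.0158.
z = (0.2638 − 0.2271)/0.0158 = 0.0367/0.0158 = 2.32.
p-value = P(Z > 2.320) ≈ 0.0102.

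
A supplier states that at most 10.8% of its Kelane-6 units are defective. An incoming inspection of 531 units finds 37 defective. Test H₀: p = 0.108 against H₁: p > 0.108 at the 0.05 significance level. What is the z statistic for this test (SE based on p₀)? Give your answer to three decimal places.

p̂ = 37/531 = 0.06968.
SE = √(p₀(1−p₀)/n) = √(0.096336/531) = 0.01347.
z = (0.06968 − 0.108)/0.01347 = -0.03832/0.01347 = -2.845.
p-value = P(Z > -2.845) ≈ 0.9978; since p > α = 0.05, fail to reject H₀.

z = -2.845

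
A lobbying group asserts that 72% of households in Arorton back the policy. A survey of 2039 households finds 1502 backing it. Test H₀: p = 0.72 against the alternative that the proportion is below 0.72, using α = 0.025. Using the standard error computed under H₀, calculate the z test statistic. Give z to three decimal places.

p̂ = 1502/2039 = 0.736636.
Standard error under H₀: √(0.72×0.28/2039) = 0.009943.
z = (0.736636 − 0.72)/0.009943 = 0.016636/0.009943 = 1.673.
p-value = P(Z < 1.673) ≈ 0.9528; since p > α = 0.025, fail to reject H₀.

z = 1.673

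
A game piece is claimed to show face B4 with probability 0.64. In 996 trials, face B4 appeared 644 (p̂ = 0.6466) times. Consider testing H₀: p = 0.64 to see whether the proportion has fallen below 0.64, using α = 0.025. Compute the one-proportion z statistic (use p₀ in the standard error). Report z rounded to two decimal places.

p̂ = 644/996 = 0.6466.
SE = √(p₀(1−p₀)/n) = √(0.2304/996) = 0.0152.
z = (0.6466 − 0.64)/0.0152 = 0.0066/0.0152 = 0.43.
p-value = P(Z < 0.433) ≈ 0.6675; since p > α = 0.025, fail to reject H₀.

z = 0.43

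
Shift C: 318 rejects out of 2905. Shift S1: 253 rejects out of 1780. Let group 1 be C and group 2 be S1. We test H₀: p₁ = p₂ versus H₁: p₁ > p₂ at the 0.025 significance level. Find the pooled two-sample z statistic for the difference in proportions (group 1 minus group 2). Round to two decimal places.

p̂₁ = 318/2905 = 0.10947, p̂₂ = 253/1780 = 0.14213.
Pooled p̂ = (318+253)/(2905+1780) = 571/4685 = 0.12188.
SE = √(0.107024 × 0.000906032) = 0.00985.
z = (0.10947 − 0.14213)/0.00985 = -0.03266/0.00985 = -3.32.
p-value = P(Z > -3.318) ≈ 0.9995. With α = 0.025, fail to reject H₀.

z = -3.32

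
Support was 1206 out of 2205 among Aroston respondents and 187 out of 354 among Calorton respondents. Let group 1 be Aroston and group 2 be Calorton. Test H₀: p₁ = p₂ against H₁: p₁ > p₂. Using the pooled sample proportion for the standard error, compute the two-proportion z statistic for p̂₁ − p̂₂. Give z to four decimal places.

z = 0.6554

p̂₁ = 1206/2205 = 0.546939, p̂₂ = 187/354 = 0.528249.
Pooled p̂ = (1206+187)/(2205+354) = 1393/2559 = 0.544353.
SE = √(p̂(1−p̂)(1/n₁+1/n₂)) = √(0.544353·0.455647·0.00327837) = √(0.000813144) = 0.028516.
z = (0.546939 − 0.528249)/0.028516 = 0.018690/0.028516 = 0.6554.
p-value = P(Z > 0.655) ≈ 0.2561.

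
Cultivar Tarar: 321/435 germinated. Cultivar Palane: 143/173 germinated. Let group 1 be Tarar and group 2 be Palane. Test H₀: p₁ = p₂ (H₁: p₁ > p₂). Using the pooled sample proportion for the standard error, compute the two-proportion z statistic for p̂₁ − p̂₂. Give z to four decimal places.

z = -2.3201

p̂₁ = 321/435 = 0.737931, p̂₂ = 143/173 = 0.826590.
Pooled p̂ = (321+143)/(435+173) = 464/608 = 0.763158.
SE = √(p̂(1−p̂)(1/n₁+1/n₂)) = √(0.763158·0.236842·0.0080792) = √(0.0014603) = 0.038214.
z = (0.737931 − 0.826590)/0.038214 = -0.088659/0.038214 = -2.3201.
p-value = P(Z > -2.320) ≈ 0.9898.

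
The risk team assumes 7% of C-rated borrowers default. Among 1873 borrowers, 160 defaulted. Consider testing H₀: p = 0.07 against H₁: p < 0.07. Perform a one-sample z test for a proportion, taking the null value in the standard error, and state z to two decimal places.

z = 2.62

p̂ = 160/1873 = 0.085424.
SE = √(p₀(1−p₀)/n) = √(0.0651/1873) = 0.005896.
z = (0.085424 − 0.07)/0.005896 = 0.015424/0.005896 = 2.62.
p-value = P(Z < 2.616) ≈ 0.9956.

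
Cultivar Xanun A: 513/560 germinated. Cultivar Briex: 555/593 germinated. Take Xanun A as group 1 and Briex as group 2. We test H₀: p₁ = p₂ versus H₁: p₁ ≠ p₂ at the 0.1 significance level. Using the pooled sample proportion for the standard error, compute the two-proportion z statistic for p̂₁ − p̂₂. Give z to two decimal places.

p̂₁ = 513/560 = 0.9161, p̂₂ = 555/593 = 0.9359.
Pooled p̂ = (513+555)/(560+593) = 1068/1153 = 0.9263.
SE = √(p̂(1−p̂)(1/n₁+1/n₂)) = √(0.9263·0.0737·0.00347205) = √(0.000237093) = 0.0154.
z = (0.9161 − 0.9359)/0.0154 = -0.0198/0.0154 = -1.29.
p-value = 2·P(Z > 1.289) ≈ 0.1974; since p > α = 0.1, fail to reject H₀.

z = -1.29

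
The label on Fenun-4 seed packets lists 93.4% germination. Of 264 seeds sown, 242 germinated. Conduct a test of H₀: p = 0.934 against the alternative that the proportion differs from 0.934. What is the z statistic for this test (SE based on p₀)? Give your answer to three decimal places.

z = -1.134

p̂ = 242/264 = 0.91667.
Standard error under H₀: √(0.934×0.066/264) = 0.01528.
z = (0.91667 − 0.934)/0.01528 = -0.01733/0.01528 = -1.134.
p-value = 2·P(Z > 1.134) ≈ 0.2567.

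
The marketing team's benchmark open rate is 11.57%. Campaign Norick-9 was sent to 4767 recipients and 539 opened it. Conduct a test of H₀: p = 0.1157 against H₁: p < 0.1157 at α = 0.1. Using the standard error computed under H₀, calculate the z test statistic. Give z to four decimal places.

z = -0.5679

p̂ = 539/4767 = 0.113069.
Standard error under H₀: √(0.1157×0.8843/4767) = 0.004633.
z = (0.113069 − 0.1157)/0.004633 = -0.002631/0.004633 = -0.5679.
p-value = P(Z < -0.568) ≈ 0.2851; since p > α = 0.1, fail to reject H₀.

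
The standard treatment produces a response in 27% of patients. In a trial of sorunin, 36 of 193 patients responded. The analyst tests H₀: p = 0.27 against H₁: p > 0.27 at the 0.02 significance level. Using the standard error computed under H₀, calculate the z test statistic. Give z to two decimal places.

p̂ = 36/193 ≈ 0.1865.
SE = √(p₀(1−p₀)/n) = √(0.1971/193) = 0.0320.
z = (0.1865 − 0.27)/0.0320 = -0.0835/0.0320 = -2.61.
p-value = P(Z > -2.612) ≈ 0.9955, so at α = 0.02 we fail to reject H₀.

z = -2.61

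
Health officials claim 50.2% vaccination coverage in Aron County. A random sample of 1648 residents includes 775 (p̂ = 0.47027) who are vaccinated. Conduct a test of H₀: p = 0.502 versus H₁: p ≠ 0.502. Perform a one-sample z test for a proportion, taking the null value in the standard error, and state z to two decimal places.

p̂ = 775/1648 ≈ 0.4703.
SE = √(p₀(1−p₀)/n) = √(0.25/1648) = 0.0123.
z = (0.4703 − 0.502)/0.0123 = -0.0317/0.0123 = -2.58.
Two-sided p-value ≈ 2·Φ(−2.576) = 0.0100.

z = -2.58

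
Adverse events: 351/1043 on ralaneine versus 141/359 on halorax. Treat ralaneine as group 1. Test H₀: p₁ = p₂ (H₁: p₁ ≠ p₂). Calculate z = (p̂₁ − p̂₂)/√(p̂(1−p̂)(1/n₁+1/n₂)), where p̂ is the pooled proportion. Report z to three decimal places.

p̂₁ = 351/1043 ≈ 0.336529, p̂₂ = 141/359 ≈ 0.392758.
Pooled p̂ = (351+141)/(1043+359) = 492/1402 = 0.350927.
SE = √(0.227777 × 0.00374429) = 0.029204.
z = (0.336529 − 0.392758)/0.029204 = -0.056229/0.029204 = -1.925.
p-value = 2·P(Z > 1.925) ≈ 0.0542.

z = -1.925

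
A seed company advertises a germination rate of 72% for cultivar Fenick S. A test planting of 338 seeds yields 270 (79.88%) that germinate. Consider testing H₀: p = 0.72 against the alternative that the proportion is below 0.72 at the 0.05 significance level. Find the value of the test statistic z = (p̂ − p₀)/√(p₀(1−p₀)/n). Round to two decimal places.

z = 3.23

p̂ = 270/338 ≈ 0.7988.
SE = √(p₀(1−p₀)/n) = √(0.2016/338) = 0.0244.
z = (0.7988 − 0.72)/0.0244 = 0.0788/0.0244 = 3.23.
p-value = P(Z < 3.227) ≈ 0.9994, so at α = 0.05 we fail to reject H₀.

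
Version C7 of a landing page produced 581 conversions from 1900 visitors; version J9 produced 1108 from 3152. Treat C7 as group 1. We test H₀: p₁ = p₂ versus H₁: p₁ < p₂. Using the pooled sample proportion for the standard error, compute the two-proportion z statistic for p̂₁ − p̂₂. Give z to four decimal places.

p̂₁ = 581/1900 ≈ 0.305789, p̂₂ = 1108/3152 ≈ 0.351523.
Pooled p̂ = (581+1108)/(1900+3152) = 1689/5052 = 0.334323.
SE = √(p̂(1−p̂)(1/n₁+1/n₂)) = √(0.334323·0.665677·0.000843575) = √(0.000187739) = 0.013702.
z = (0.305789 − 0.351523)/0.013702 = -0.045734/0.013702 = -3.3378.
p-value = P(Z < -3.338) ≈ 0.0004.

z = -3.3378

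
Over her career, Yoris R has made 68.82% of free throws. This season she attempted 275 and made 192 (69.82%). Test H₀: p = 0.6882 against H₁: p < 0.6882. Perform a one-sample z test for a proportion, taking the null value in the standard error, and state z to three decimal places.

z = 0.357

p̂ = 192/275 = 0.69818.
SE = √(p₀(1−p₀)/n) = √(0.21458/275) = 0.02793.
z = (0.69818 − 0.6882)/0.02793 = 0.00998/0.02793 = 0.357.
p-value = P(Z < 0.357) ≈ 0.6396.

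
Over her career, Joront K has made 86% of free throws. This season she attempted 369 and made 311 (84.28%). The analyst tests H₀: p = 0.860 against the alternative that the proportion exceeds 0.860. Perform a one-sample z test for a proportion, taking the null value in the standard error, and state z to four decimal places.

p̂ = 311/369 ≈ 0.842818.
Standard error under H₀: √(0.86×0.14/369) = 0.018063.
z = (0.842818 − 0.86)/0.018063 = -0.017182/0.018063 = -0.9512.
p-value = P(Z > -0.951) ≈ 0.8292.

z = -0.9512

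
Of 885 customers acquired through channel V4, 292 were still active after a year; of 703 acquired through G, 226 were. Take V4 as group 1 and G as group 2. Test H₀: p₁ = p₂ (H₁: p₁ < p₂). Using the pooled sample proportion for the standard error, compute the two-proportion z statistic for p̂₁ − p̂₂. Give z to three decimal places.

p̂₁ = 292/885 = 0.32994, p̂₂ = 226/703 = 0.32148.
Pooled p̂ = (292+226)/(885+703) = 518/1588 = 0.32620.
SE = √(0.219792 × 0.00255242) = 0.02369.
z = (0.32994 − 0.32148)/0.02369 = 0.00846/0.02369 = 0.357.
p-value = P(Z < 0.357) ≈ 0.6396.

z = 0.357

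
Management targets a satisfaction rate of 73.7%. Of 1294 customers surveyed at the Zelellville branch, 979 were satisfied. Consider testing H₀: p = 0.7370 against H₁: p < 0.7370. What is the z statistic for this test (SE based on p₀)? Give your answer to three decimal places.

z = 1.599

p̂ = 979/1294 = 0.75657.
SE = √(p₀(1−p₀)/n) = √(0.19383/1294) = 0.01224.
z = (0.75657 − 0.737)/0.01224 = 0.01957/0.01224 = 1.599.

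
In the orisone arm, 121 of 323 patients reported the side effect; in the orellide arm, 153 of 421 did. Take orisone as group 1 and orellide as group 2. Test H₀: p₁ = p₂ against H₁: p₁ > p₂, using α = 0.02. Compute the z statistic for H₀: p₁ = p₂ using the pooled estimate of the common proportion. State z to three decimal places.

z = 0.314

p̂₁ = 121/323 ≈ 0.37461, p̂₂ = 153/421 ≈ 0.36342.
Pooled p̂ = (121+153)/(323+421) = 274/744 = 0.36828.
SE = √(p̂(1−p̂)(1/n₁+1/n₂)) = √(0.36828·0.63172·0.00547127) = √(0.00127289) = 0.03568.
z = (0.37461 − 0.36342)/0.03568 = 0.01119/0.03568 = 0.314.
p-value = P(Z > 0.314) ≈ 0.3769. With α = 0.02, fail to reject H₀.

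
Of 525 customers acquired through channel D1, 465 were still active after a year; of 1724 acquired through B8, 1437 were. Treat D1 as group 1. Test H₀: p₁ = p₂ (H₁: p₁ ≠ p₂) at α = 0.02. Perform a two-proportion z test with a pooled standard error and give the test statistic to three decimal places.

p̂₁ = 465/525 = 0.885714, p̂₂ = 1437/1724 = 0.833527.
Pooled p̂ = (465+1437)/(525+1724) = 1902/2249 = 0.845709.
SE = √(p̂(1−p̂)(1/n₁+1/n₂)) = √(0.845709·0.154291·0.00248481) = √(0.000324231) = 0.018006.
z = (0.885714 − 0.833527)/0.018006 = 0.052187/0.018006 = 2.898.
Two-sided p-value ≈ 2·Φ(−2.898) = 0.0038; since p < α = 0.02, reject H₀.

z = 2.898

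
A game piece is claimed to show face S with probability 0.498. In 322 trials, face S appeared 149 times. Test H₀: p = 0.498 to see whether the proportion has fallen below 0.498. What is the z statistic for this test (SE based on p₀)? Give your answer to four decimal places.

z = -1.2657

p̂ = 149/322 = 0.462733.
Standard error under H₀: √(0.498×0.502/322) = 0.027864.
z = (0.462733 − 0.498)/0.027864 = -0.035267/0.027864 = -1.2657.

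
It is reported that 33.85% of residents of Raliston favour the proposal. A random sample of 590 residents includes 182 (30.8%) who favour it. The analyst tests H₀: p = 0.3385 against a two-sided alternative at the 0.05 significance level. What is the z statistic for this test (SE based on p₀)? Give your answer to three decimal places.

p̂ = 182/590 ≈ 0.308475.
SE = √(p₀(1−p₀)/n) = √(0.22392/590) = 0.019481.
z = (0.308475 − 0.3385)/0.019481 = -0.030025/0.019481 = -1.541.
p-value = 2·P(Z > 1.541) ≈ 0.1233. With α = 0.05, fail to reject H₀.

z = -1.541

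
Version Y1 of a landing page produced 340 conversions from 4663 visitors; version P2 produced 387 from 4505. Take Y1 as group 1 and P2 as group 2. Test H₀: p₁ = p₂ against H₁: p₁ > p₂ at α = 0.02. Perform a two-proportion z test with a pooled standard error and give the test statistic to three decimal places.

z = -2.301

p̂₁ = 340/4663 ≈ 0.072914, p̂₂ = 387/4505 ≈ 0.085905.
Pooled p̂ = (340+387)/(4663+4505) = 727/9168 = 0.079298.
SE = √(p̂(1−p̂)(1/n₁+1/n₂)) = √(0.079298·0.920702·0.00043643) = √(3.18635e-05) = 0.005645.
z = (0.072914 − 0.085905)/0.005645 = -0.012991/0.005645 = -2.301.
p-value = P(Z > -2.301) ≈ 0.9893. With α = 0.02, fail to reject H₀.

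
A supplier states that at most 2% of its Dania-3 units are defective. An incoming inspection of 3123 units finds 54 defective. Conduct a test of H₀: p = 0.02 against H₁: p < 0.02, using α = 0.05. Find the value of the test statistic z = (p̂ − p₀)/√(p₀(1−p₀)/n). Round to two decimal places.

z = -1.08

p̂ = 54/3123 = 0.0173.
SE = √(p₀(1−p₀)/n) = √(0.0196/3123) = 0.0025.
z = (0.0173 − 0.02)/0.0025 = -0.0027/0.0025 = -1.08.
p-value = P(Z < -1.081) ≈ 0.1398. With α = 0.05, fail to reject H₀.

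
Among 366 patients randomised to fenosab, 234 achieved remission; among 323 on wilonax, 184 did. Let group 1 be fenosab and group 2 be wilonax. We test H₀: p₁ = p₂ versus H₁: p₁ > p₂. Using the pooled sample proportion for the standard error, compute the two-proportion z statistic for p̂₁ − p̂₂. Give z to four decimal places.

z = 1.8686

p̂₁ = 234/366 ≈ 0.639344, p̂₂ = 184/323 ≈ 0.569659.
Pooled p̂ = (234+184)/(366+323) = 418/689 = 0.606676.
SE = √(p̂(1−p̂)(1/n₁+1/n₂)) = √(0.606676·0.393324·0.00582822) = √(0.00139073) = 0.037292.
z = (0.639344 − 0.569659)/0.037292 = 0.069685/0.037292 = 1.8686.
p-value = P(Z > 1.869) ≈ 0.0308.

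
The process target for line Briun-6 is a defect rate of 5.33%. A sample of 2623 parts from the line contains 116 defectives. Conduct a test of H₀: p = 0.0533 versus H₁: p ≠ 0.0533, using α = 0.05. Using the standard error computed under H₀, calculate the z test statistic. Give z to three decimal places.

z = -2.069

p̂ = 116/2623 = 0.044224.
Standard error under H₀: √(0.0533×0.9467/2623) = 0.004386.
z = (0.044224 − 0.0533)/0.004386 = -0.009076/0.004386 = -2.069.
p-value = 2·P(Z > 2.069) ≈ 0.0385; since p < α = 0.05, reject H₀.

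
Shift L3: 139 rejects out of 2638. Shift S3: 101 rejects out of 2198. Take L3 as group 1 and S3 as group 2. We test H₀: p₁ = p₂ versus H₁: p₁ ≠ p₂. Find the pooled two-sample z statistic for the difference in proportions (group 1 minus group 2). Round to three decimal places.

z = 1.075

p̂₁ = 139/2638 ≈ 0.05269, p̂₂ = 101/2198 ≈ 0.04595.
Pooled p̂ = (139+101)/(2638+2198) = 240/4836 = 0.04963.
SE = √(p̂(1−p̂)(1/n₁+1/n₂)) = √(0.04963·0.95037·0.000834034) = √(3.93371e-05) = 0.00627.
z = (0.05269 − 0.04595)/0.00627 = 0.00674/0.00627 = 1.075.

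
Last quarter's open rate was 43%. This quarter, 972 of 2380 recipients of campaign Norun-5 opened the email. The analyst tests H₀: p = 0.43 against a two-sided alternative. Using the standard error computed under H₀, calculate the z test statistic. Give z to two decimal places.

z = -2.13

p̂ = 972/2380 ≈ 0.40840.
Standard error under H₀: √(0.43×0.57/2380) = 0.01015.
z = (0.40840 − 0.43)/0.01015 = -0.02160/0.01015 = -2.13.
Two-sided p-value ≈ 2·Φ(−2.128) = 0.0333.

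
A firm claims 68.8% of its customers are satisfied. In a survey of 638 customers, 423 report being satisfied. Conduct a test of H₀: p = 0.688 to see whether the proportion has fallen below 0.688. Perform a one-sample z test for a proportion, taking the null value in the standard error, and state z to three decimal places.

p̂ = 423/638 = 0.663009.
SE = √(p₀(1−p₀)/n) = √(0.21466/638) = 0.018343.
z = (0.663009 − 0.688)/0.018343 = -0.024991/0.018343 = -1.362.
p-value = P(Z < -1.362) ≈ 0.0865.

z = -1.362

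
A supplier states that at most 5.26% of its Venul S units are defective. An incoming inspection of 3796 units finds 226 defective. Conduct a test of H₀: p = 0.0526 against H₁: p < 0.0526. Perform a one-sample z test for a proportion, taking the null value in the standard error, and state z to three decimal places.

p̂ = 226/3796 ≈ 0.059536.
Standard error under H₀: √(0.0526×0.9474/3796) = 0.003623.
z = (0.059536 − 0.0526)/0.003623 = 0.006936/0.003623 = 1.914.

z = 1.914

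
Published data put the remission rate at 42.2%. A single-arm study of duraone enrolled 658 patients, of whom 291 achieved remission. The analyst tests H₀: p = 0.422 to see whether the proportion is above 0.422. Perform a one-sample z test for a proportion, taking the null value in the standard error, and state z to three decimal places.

p̂ = 291/658 ≈ 0.44225.
Under H₀, SE = √(0.422·0.578/658) = √(0.000370693) = 0.01925.
z = (0.44225 − 0.422)/0.01925 = 0.02025/0.01925 = 1.052.

z = 1.052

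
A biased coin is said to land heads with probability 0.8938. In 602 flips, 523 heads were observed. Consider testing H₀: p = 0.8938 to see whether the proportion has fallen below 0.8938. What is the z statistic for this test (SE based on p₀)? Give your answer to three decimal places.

p̂ = 523/602 = 0.86877.
SE = √(p₀(1−p₀)/n) = √(0.094922/602) = 0.01256.
z = (0.86877 − 0.8938)/0.01256 = -0.02503/0.01256 = -1.993.
p-value = P(Z < -1.993) ≈ 0.0231.

z = -1.993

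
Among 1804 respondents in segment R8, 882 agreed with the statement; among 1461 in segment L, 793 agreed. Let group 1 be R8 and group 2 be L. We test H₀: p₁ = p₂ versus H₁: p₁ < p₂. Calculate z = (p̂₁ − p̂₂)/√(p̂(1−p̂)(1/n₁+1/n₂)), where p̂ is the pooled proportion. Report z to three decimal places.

p̂₁ = 882/1804 = 0.488914, p̂₂ = 793/1461 = 0.542779.
Pooled p̂ = (882+793)/(1804+1461) = 1675/3265 = 0.513017.
SE = √(0.249831 × 0.00123879) = 0.017592.
z = (0.488914 − 0.542779)/0.017592 = -0.053865/0.017592 = -3.062.

z = -3.062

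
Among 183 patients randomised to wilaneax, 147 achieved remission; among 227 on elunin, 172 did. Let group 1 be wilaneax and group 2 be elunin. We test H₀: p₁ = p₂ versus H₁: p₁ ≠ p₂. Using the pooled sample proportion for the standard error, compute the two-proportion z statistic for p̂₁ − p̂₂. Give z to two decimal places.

p̂₁ = 147/183 ≈ 0.8033, p̂₂ = 172/227 ≈ 0.7577.
Pooled p̂ = (147+172)/(183+227) = 319/410 = 0.7780.
SE = √(p̂(1−p̂)(1/n₁+1/n₂)) = √(0.7780·0.2220·0.00986977) = √(0.0017044) = 0.0413.
z = (0.8033 − 0.7577)/0.0413 = 0.0456/0.0413 = 1.10.

z = 1.10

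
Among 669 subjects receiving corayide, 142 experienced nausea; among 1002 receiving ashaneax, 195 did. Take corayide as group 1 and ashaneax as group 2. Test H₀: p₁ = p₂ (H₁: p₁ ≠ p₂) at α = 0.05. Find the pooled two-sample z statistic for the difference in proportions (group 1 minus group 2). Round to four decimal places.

z = 0.8808

p̂₁ = 142/669 ≈ 0.212257, p̂₂ = 195/1002 ≈ 0.194611.
Pooled p̂ = (142+195)/(669+1002) = 337/1671 = 0.201676.
SE = √(p̂(1−p̂)(1/n₁+1/n₂)) = √(0.201676·0.798324·0.00249277) = √(0.000401343) = 0.020034.
z = (0.212257 − 0.194611)/0.020034 = 0.017646/0.020034 = 0.8808.
p-value = 2·P(Z > 0.881) ≈ 0.3784, so at α = 0.05 we fail to reject H₀.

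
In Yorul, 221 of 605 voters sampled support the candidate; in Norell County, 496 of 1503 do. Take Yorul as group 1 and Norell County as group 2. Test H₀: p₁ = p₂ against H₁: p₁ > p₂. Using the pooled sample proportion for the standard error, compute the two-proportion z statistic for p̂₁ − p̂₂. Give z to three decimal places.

p̂₁ = 221/605 ≈ 0.36529, p̂₂ = 496/1503 ≈ 0.33001.
Pooled p̂ = (221+496)/(605+1503) = 717/2108 = 0.34013.
SE = √(0.224442 × 0.00231823) = 0.02281.
z = (0.36529 − 0.33001)/0.02281 = 0.03528/0.02281 = 1.547.
p-value = P(Z > 1.547) ≈ 0.0610.

z = 1.547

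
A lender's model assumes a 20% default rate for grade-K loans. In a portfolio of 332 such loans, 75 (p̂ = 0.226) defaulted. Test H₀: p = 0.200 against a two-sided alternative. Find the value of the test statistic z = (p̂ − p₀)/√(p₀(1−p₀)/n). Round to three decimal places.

p̂ = 75/332 ≈ 0.22590.
Under H₀, SE = √(0.2·0.8/332) = √(0.000481928) = 0.02195.
z = (0.22590 − 0.2)/0.02195 = 0.02590/0.02195 = 1.180.
p-value = 2·P(Z > 1.180) ≈ 0.2380.

z = 1.180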